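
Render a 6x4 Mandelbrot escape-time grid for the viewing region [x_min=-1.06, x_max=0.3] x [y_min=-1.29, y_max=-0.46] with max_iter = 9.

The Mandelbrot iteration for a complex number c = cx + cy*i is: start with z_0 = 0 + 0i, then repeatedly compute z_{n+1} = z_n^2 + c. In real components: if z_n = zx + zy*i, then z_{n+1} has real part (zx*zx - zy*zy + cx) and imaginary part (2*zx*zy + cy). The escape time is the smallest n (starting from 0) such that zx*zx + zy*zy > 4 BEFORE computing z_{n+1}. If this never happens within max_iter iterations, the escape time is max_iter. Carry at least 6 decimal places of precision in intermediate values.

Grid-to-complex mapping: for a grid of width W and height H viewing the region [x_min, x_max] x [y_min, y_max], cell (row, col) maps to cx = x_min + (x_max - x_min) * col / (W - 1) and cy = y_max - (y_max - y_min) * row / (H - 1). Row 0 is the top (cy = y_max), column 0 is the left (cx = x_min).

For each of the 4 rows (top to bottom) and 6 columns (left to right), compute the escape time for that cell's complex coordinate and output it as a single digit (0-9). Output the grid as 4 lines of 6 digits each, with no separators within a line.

(row=0, col=0): c = -1.0600 + -0.4600i → escape time 5
(row=0, col=1): c = -0.7880 + -0.4600i → escape time 7
(row=0, col=2): c = -0.5160 + -0.4600i → escape time 9
(row=0, col=3): c = -0.2440 + -0.4600i → escape time 9
(row=0, col=4): c = 0.0280 + -0.4600i → escape time 9
(row=0, col=5): c = 0.3000 + -0.4600i → escape time 9
(row=1, col=0): c = -1.0600 + -0.7367i → escape time 3
(row=1, col=1): c = -0.7880 + -0.7367i → escape time 4
(row=1, col=2): c = -0.5160 + -0.7367i → escape time 6
(row=1, col=3): c = -0.2440 + -0.7367i → escape time 9
(row=1, col=4): c = 0.0280 + -0.7367i → escape time 9
(row=1, col=5): c = 0.3000 + -0.7367i → escape time 5
(row=2, col=0): c = -1.0600 + -1.0133i → escape time 3
(row=2, col=1): c = -0.7880 + -1.0133i → escape time 3
(row=2, col=2): c = -0.5160 + -1.0133i → escape time 4
(row=2, col=3): c = -0.2440 + -1.0133i → escape time 6
(row=2, col=4): c = 0.0280 + -1.0133i → escape time 5
(row=2, col=5): c = 0.3000 + -1.0133i → escape time 3
(row=3, col=0): c = -1.0600 + -1.2900i → escape time 2
(row=3, col=1): c = -0.7880 + -1.2900i → escape time 3
(row=3, col=2): c = -0.5160 + -1.2900i → escape time 3
(row=3, col=3): c = -0.2440 + -1.2900i → escape time 3
(row=3, col=4): c = 0.0280 + -1.2900i → escape time 2
(row=3, col=5): c = 0.3000 + -1.2900i → escape time 2

Answer: 579999
346995
334653
233322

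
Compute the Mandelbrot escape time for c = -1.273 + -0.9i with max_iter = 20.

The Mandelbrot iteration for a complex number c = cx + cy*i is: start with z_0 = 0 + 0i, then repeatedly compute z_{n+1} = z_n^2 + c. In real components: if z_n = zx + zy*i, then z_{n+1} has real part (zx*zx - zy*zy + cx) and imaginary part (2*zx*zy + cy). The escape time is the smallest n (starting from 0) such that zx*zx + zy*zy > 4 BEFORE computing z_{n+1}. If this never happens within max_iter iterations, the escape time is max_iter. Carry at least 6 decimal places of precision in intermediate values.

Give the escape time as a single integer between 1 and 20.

z_0 = 0 + 0i, c = -1.2730 + -0.9000i
Iter 1: z = -1.2730 + -0.9000i, |z|^2 = 2.4305
Iter 2: z = -0.4625 + 1.3914i, |z|^2 = 2.1499
Iter 3: z = -2.9951 + -2.1870i, |z|^2 = 13.7535
Escaped at iteration 3

Answer: 3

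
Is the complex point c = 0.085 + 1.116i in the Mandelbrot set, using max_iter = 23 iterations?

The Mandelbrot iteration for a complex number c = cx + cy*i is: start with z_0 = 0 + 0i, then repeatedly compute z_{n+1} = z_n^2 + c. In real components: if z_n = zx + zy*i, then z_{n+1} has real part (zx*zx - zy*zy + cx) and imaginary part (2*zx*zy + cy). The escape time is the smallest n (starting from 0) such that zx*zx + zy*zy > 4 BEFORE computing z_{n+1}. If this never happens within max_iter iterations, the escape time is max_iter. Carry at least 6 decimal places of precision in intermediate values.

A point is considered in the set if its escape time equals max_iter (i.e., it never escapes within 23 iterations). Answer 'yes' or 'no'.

z_0 = 0 + 0i, c = 0.0850 + 1.1160i
Iter 1: z = 0.0850 + 1.1160i, |z|^2 = 1.2527
Iter 2: z = -1.1532 + 1.3057i, |z|^2 = 3.0348
Iter 3: z = -0.2900 + -1.8956i, |z|^2 = 3.6774
Iter 4: z = -3.4242 + 2.2153i, |z|^2 = 16.6327
Escaped at iteration 4

Answer: no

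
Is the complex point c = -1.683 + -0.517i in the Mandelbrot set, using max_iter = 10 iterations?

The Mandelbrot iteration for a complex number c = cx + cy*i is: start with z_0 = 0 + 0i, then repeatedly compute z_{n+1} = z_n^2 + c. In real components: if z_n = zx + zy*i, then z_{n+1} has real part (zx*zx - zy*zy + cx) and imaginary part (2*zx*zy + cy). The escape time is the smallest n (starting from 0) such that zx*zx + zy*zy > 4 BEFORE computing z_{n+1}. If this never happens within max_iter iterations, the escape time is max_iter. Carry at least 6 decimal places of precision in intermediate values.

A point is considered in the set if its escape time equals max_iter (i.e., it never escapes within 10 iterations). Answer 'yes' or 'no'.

z_0 = 0 + 0i, c = -1.6830 + -0.5170i
Iter 1: z = -1.6830 + -0.5170i, |z|^2 = 3.0998
Iter 2: z = 0.8822 + 1.2232i, |z|^2 = 2.2745
Iter 3: z = -2.4010 + 1.6413i, |z|^2 = 8.4585
Escaped at iteration 3

Answer: no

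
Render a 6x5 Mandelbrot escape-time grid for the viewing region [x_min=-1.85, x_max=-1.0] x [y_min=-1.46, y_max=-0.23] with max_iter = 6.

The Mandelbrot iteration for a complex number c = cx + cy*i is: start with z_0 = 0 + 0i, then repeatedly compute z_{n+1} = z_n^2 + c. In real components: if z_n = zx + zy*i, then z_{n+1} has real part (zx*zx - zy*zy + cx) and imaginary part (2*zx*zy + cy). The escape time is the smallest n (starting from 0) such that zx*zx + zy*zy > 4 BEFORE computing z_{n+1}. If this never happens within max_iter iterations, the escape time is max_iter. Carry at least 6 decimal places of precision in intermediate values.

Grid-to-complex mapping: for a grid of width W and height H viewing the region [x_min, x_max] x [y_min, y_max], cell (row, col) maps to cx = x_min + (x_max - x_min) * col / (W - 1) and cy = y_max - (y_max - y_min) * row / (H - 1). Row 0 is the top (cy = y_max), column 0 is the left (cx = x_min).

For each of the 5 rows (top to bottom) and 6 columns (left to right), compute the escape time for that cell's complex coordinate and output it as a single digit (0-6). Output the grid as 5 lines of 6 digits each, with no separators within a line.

Answer: 445666
333345
123333
112233
111222

Derivation:
(row=0, col=0): c = -1.8500 + -0.2300i → escape time 4
(row=0, col=1): c = -1.6800 + -0.2300i → escape time 4
(row=0, col=2): c = -1.5100 + -0.2300i → escape time 5
(row=0, col=3): c = -1.3400 + -0.2300i → escape time 6
(row=0, col=4): c = -1.1700 + -0.2300i → escape time 6
(row=0, col=5): c = -1.0000 + -0.2300i → escape time 6
(row=1, col=0): c = -1.8500 + -0.5375i → escape time 3
(row=1, col=1): c = -1.6800 + -0.5375i → escape time 3
(row=1, col=2): c = -1.5100 + -0.5375i → escape time 3
(row=1, col=3): c = -1.3400 + -0.5375i → escape time 3
(row=1, col=4): c = -1.1700 + -0.5375i → escape time 4
(row=1, col=5): c = -1.0000 + -0.5375i → escape time 5
(row=2, col=0): c = -1.8500 + -0.8450i → escape time 1
(row=2, col=1): c = -1.6800 + -0.8450i → escape time 2
(row=2, col=2): c = -1.5100 + -0.8450i → escape time 3
(row=2, col=3): c = -1.3400 + -0.8450i → escape time 3
(row=2, col=4): c = -1.1700 + -0.8450i → escape time 3
(row=2, col=5): c = -1.0000 + -0.8450i → escape time 3
(row=3, col=0): c = -1.8500 + -1.1525i → escape time 1
(row=3, col=1): c = -1.6800 + -1.1525i → escape time 1
(row=3, col=2): c = -1.5100 + -1.1525i → escape time 2
(row=3, col=3): c = -1.3400 + -1.1525i → escape time 2
(row=3, col=4): c = -1.1700 + -1.1525i → escape time 3
(row=3, col=5): c = -1.0000 + -1.1525i → escape time 3
(row=4, col=0): c = -1.8500 + -1.4600i → escape time 1
(row=4, col=1): c = -1.6800 + -1.4600i → escape time 1
(row=4, col=2): c = -1.5100 + -1.4600i → escape time 1
(row=4, col=3): c = -1.3400 + -1.4600i → escape time 2
(row=4, col=4): c = -1.1700 + -1.4600i → escape time 2
(row=4, col=5): c = -1.0000 + -1.4600i → escape time 2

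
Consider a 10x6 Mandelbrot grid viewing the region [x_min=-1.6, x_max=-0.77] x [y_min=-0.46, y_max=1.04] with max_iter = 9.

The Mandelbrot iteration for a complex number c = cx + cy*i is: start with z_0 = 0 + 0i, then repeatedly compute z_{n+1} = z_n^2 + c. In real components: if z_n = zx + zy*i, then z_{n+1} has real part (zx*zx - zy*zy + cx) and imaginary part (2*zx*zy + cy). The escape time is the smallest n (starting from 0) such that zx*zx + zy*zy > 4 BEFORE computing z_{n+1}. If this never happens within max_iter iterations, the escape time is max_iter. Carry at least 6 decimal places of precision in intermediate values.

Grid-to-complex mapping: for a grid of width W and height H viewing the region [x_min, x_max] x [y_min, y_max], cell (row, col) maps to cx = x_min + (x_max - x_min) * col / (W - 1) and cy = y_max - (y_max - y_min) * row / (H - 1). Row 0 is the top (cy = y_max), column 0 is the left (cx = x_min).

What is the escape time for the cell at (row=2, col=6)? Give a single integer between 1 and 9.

Answer: 5

Derivation:
z_0 = 0 + 0i, c = -1.0467 + 0.4400i
Iter 1: z = -1.0467 + 0.4400i, |z|^2 = 1.2891
Iter 2: z = -0.1448 + -0.4811i, |z|^2 = 0.2524
Iter 3: z = -1.2571 + 0.5793i, |z|^2 = 1.9160
Iter 4: z = 0.1982 + -1.0165i, |z|^2 = 1.0725
Iter 5: z = -2.0406 + 0.0371i, |z|^2 = 4.1653
Escaped at iteration 5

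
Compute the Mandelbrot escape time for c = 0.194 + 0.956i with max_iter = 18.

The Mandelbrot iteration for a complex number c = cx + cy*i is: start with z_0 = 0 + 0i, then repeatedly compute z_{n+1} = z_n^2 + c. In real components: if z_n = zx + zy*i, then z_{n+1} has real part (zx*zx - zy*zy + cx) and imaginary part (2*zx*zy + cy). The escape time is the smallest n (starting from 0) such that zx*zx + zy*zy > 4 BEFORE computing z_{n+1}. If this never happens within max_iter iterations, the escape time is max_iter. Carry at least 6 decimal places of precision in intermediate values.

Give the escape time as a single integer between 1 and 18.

z_0 = 0 + 0i, c = 0.1940 + 0.9560i
Iter 1: z = 0.1940 + 0.9560i, |z|^2 = 0.9516
Iter 2: z = -0.6823 + 1.3269i, |z|^2 = 2.2263
Iter 3: z = -1.1012 + -0.8547i, |z|^2 = 1.9432
Iter 4: z = 0.6761 + 2.8385i, |z|^2 = 8.5139
Escaped at iteration 4

Answer: 4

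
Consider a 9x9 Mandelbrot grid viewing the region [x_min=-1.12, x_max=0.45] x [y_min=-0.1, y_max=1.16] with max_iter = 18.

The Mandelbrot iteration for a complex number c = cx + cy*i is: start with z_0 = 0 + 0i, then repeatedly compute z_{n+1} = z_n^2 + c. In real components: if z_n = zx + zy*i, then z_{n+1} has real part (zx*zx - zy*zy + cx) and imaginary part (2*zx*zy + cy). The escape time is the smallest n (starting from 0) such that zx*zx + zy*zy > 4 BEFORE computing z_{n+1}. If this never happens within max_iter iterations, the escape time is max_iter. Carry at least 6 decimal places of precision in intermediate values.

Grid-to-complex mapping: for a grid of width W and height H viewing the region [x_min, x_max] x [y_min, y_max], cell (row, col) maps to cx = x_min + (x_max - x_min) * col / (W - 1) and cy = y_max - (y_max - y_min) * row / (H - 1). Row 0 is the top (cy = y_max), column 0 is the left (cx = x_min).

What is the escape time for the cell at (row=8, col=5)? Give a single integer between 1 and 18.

z_0 = 0 + 0i, c = -0.1388 + -0.1000i
Iter 1: z = -0.1388 + -0.1000i, |z|^2 = 0.0293
Iter 2: z = -0.1295 + -0.0723i, |z|^2 = 0.0220
Iter 3: z = -0.1272 + -0.0813i, |z|^2 = 0.0228
Iter 4: z = -0.1292 + -0.0793i, |z|^2 = 0.0230
Iter 5: z = -0.1284 + -0.0795i, |z|^2 = 0.0228
Iter 6: z = -0.1286 + -0.0796i, |z|^2 = 0.0229
Iter 7: z = -0.1285 + -0.0795i, |z|^2 = 0.0228
Iter 8: z = -0.1286 + -0.0796i, |z|^2 = 0.0229
Iter 9: z = -0.1286 + -0.0795i, |z|^2 = 0.0229
Iter 10: z = -0.1286 + -0.0795i, |z|^2 = 0.0229
Iter 11: z = -0.1286 + -0.0795i, |z|^2 = 0.0229
Iter 12: z = -0.1286 + -0.0795i, |z|^2 = 0.0229
Iter 13: z = -0.1286 + -0.0795i, |z|^2 = 0.0229
Iter 14: z = -0.1286 + -0.0795i, |z|^2 = 0.0229
Iter 15: z = -0.1286 + -0.0795i, |z|^2 = 0.0229
Iter 16: z = -0.1286 + -0.0795i, |z|^2 = 0.0229
Iter 17: z = -0.1286 + -0.0795i, |z|^2 = 0.0229

Answer: 18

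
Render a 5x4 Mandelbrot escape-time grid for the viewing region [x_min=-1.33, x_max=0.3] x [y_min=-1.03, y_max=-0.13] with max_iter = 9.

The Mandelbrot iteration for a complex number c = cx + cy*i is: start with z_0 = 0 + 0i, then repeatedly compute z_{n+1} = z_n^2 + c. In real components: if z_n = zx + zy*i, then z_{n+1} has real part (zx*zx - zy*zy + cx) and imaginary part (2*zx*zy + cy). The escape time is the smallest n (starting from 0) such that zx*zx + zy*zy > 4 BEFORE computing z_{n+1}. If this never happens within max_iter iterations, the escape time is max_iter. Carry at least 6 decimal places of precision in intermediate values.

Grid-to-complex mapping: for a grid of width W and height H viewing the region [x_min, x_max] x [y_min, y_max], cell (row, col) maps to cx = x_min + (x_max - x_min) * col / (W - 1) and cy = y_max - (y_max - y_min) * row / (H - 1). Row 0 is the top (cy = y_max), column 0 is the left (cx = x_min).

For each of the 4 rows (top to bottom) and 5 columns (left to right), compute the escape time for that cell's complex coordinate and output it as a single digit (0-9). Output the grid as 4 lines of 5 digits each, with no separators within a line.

(row=0, col=0): c = -1.3300 + -0.1300i → escape time 9
(row=0, col=1): c = -0.9225 + -0.1300i → escape time 9
(row=0, col=2): c = -0.5150 + -0.1300i → escape time 9
(row=0, col=3): c = -0.1075 + -0.1300i → escape time 9
(row=0, col=4): c = 0.3000 + -0.1300i → escape time 9
(row=1, col=0): c = -1.3300 + -0.4300i → escape time 5
(row=1, col=1): c = -0.9225 + -0.4300i → escape time 6
(row=1, col=2): c = -0.5150 + -0.4300i → escape time 9
(row=1, col=3): c = -0.1075 + -0.4300i → escape time 9
(row=1, col=4): c = 0.3000 + -0.4300i → escape time 9
(row=2, col=0): c = -1.3300 + -0.7300i → escape time 3
(row=2, col=1): c = -0.9225 + -0.7300i → escape time 4
(row=2, col=2): c = -0.5150 + -0.7300i → escape time 6
(row=2, col=3): c = -0.1075 + -0.7300i → escape time 9
(row=2, col=4): c = 0.3000 + -0.7300i → escape time 6
(row=3, col=0): c = -1.3300 + -1.0300i → escape time 3
(row=3, col=1): c = -0.9225 + -1.0300i → escape time 3
(row=3, col=2): c = -0.5150 + -1.0300i → escape time 4
(row=3, col=3): c = -0.1075 + -1.0300i → escape time 8
(row=3, col=4): c = 0.3000 + -1.0300i → escape time 3

Answer: 99999
56999
34696
33483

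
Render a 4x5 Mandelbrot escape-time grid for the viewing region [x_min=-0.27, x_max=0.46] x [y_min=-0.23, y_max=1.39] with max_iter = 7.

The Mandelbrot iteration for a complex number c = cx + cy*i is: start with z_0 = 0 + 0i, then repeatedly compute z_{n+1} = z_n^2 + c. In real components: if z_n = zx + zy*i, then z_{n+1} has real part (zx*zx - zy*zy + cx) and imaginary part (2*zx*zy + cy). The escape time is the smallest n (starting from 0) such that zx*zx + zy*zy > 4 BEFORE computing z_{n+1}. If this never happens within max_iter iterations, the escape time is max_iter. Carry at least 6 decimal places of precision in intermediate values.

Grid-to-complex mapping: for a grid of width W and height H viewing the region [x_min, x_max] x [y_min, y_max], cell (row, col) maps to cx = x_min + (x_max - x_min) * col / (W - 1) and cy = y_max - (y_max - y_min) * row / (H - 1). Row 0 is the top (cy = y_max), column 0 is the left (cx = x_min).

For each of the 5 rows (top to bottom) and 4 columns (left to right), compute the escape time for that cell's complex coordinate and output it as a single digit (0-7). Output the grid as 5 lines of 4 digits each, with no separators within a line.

(row=0, col=0): c = -0.2700 + 1.3900i → escape time 2
(row=0, col=1): c = -0.0267 + 1.3900i → escape time 2
(row=0, col=2): c = 0.2167 + 1.3900i → escape time 2
(row=0, col=3): c = 0.4600 + 1.3900i → escape time 2
(row=1, col=0): c = -0.2700 + 0.9850i → escape time 5
(row=1, col=1): c = -0.0267 + 0.9850i → escape time 7
(row=1, col=2): c = 0.2167 + 0.9850i → escape time 4
(row=1, col=3): c = 0.4600 + 0.9850i → escape time 3
(row=2, col=0): c = -0.2700 + 0.5800i → escape time 7
(row=2, col=1): c = -0.0267 + 0.5800i → escape time 7
(row=2, col=2): c = 0.2167 + 0.5800i → escape time 7
(row=2, col=3): c = 0.4600 + 0.5800i → escape time 5
(row=3, col=0): c = -0.2700 + 0.1750i → escape time 7
(row=3, col=1): c = -0.0267 + 0.1750i → escape time 7
(row=3, col=2): c = 0.2167 + 0.1750i → escape time 7
(row=3, col=3): c = 0.4600 + 0.1750i → escape time 6
(row=4, col=0): c = -0.2700 + -0.2300i → escape time 7
(row=4, col=1): c = -0.0267 + -0.2300i → escape time 7
(row=4, col=2): c = 0.2167 + -0.2300i → escape time 7
(row=4, col=3): c = 0.4600 + -0.2300i → escape time 7

Answer: 2222
5743
7775
7776
7777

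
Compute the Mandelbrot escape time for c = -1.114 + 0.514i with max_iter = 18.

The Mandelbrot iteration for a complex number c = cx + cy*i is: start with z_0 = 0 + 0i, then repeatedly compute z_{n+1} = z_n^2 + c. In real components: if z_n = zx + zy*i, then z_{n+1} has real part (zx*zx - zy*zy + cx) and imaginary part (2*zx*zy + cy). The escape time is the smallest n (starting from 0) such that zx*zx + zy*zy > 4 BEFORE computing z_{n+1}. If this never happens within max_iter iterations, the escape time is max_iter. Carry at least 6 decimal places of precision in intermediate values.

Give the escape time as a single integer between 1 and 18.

Answer: 5

Derivation:
z_0 = 0 + 0i, c = -1.1140 + 0.5140i
Iter 1: z = -1.1140 + 0.5140i, |z|^2 = 1.5052
Iter 2: z = -0.1372 + -0.6312i, |z|^2 = 0.4172
Iter 3: z = -1.4936 + 0.6872i, |z|^2 = 2.7030
Iter 4: z = 0.6445 + -1.5388i, |z|^2 = 2.7833
Iter 5: z = -3.0664 + -1.4696i, |z|^2 = 11.5625
Escaped at iteration 5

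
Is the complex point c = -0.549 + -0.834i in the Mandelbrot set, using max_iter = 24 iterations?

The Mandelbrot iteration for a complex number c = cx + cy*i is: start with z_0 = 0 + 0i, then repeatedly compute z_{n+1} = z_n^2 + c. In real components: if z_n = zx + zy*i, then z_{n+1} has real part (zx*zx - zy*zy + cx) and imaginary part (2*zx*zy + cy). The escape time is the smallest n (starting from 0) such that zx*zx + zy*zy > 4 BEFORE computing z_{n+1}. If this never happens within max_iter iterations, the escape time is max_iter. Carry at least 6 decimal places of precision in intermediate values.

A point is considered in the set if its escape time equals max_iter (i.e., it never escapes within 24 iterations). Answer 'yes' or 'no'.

Answer: no

Derivation:
z_0 = 0 + 0i, c = -0.5490 + -0.8340i
Iter 1: z = -0.5490 + -0.8340i, |z|^2 = 0.9970
Iter 2: z = -0.9432 + 0.0817i, |z|^2 = 0.8962
Iter 3: z = 0.3339 + -0.9882i, |z|^2 = 1.0879
Iter 4: z = -1.4140 + -1.4938i, |z|^2 = 4.2310
Escaped at iteration 4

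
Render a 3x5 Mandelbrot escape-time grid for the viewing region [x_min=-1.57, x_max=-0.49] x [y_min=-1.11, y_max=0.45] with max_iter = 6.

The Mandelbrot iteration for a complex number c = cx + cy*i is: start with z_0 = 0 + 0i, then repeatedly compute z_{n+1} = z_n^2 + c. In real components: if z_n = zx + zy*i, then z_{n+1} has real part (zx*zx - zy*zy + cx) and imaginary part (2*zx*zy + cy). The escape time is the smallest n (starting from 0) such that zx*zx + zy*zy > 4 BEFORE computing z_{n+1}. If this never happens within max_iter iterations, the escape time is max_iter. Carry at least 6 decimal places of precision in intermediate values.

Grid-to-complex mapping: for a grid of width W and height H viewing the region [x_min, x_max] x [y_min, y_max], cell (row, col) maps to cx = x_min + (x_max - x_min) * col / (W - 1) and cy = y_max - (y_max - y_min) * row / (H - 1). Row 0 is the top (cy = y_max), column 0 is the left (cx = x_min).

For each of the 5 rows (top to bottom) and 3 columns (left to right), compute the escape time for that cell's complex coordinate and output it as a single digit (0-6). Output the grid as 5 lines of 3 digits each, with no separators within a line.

(row=0, col=0): c = -1.5700 + 0.4500i → escape time 3
(row=0, col=1): c = -1.0300 + 0.4500i → escape time 5
(row=0, col=2): c = -0.4900 + 0.4500i → escape time 6
(row=1, col=0): c = -1.5700 + 0.0600i → escape time 6
(row=1, col=1): c = -1.0300 + 0.0600i → escape time 6
(row=1, col=2): c = -0.4900 + 0.0600i → escape time 6
(row=2, col=0): c = -1.5700 + -0.3300i → escape time 4
(row=2, col=1): c = -1.0300 + -0.3300i → escape time 6
(row=2, col=2): c = -0.4900 + -0.3300i → escape time 6
(row=3, col=0): c = -1.5700 + -0.7200i → escape time 3
(row=3, col=1): c = -1.0300 + -0.7200i → escape time 3
(row=3, col=2): c = -0.4900 + -0.7200i → escape time 6
(row=4, col=0): c = -1.5700 + -1.1100i → escape time 2
(row=4, col=1): c = -1.0300 + -1.1100i → escape time 3
(row=4, col=2): c = -0.4900 + -1.1100i → escape time 3

Answer: 356
666
466
336
233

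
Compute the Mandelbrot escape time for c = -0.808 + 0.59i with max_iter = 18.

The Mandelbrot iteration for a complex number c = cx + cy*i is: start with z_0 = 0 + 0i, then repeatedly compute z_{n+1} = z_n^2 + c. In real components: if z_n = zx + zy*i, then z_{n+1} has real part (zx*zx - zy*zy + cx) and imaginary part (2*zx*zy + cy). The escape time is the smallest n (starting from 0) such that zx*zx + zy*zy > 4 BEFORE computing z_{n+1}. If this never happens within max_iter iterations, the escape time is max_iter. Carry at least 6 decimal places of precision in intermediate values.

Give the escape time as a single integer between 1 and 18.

z_0 = 0 + 0i, c = -0.8080 + 0.5900i
Iter 1: z = -0.8080 + 0.5900i, |z|^2 = 1.0010
Iter 2: z = -0.5032 + -0.3634i, |z|^2 = 0.3853
Iter 3: z = -0.6868 + 0.9558i, |z|^2 = 1.3853
Iter 4: z = -1.2498 + -0.7230i, |z|^2 = 2.0846
Iter 5: z = 0.2313 + 2.3971i, |z|^2 = 5.7995
Escaped at iteration 5

Answer: 5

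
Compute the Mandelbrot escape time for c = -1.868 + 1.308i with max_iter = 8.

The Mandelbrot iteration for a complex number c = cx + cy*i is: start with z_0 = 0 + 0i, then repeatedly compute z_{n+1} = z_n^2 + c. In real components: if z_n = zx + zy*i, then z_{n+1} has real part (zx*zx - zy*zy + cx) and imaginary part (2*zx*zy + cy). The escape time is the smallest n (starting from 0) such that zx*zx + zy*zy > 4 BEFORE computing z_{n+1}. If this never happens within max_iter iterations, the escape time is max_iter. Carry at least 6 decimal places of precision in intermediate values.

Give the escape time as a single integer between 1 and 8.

z_0 = 0 + 0i, c = -1.8680 + 1.3080i
Iter 1: z = -1.8680 + 1.3080i, |z|^2 = 5.2003
Escaped at iteration 1

Answer: 1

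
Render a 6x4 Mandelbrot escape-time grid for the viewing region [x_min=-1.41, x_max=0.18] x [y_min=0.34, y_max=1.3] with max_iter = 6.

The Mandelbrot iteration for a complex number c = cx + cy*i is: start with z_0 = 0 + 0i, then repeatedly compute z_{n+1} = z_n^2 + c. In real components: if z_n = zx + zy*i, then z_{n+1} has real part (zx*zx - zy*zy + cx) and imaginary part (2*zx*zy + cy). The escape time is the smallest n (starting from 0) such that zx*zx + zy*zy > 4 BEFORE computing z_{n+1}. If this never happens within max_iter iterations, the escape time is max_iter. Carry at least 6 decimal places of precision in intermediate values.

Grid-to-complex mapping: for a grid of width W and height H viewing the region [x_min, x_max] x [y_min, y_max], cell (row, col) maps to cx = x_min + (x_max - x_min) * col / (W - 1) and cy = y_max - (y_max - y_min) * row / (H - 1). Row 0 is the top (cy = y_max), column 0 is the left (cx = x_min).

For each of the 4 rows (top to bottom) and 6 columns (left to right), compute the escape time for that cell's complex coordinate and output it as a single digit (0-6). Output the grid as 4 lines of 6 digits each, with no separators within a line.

(row=0, col=0): c = -1.4100 + 1.3000i → escape time 2
(row=0, col=1): c = -1.0920 + 1.3000i → escape time 2
(row=0, col=2): c = -0.7740 + 1.3000i → escape time 3
(row=0, col=3): c = -0.4560 + 1.3000i → escape time 3
(row=0, col=4): c = -0.1380 + 1.3000i → escape time 2
(row=0, col=5): c = 0.1800 + 1.3000i → escape time 2
(row=1, col=0): c = -1.4100 + 0.9800i → escape time 3
(row=1, col=1): c = -1.0920 + 0.9800i → escape time 3
(row=1, col=2): c = -0.7740 + 0.9800i → escape time 3
(row=1, col=3): c = -0.4560 + 0.9800i → escape time 4
(row=1, col=4): c = -0.1380 + 0.9800i → escape time 6
(row=1, col=5): c = 0.1800 + 0.9800i → escape time 4
(row=2, col=0): c = -1.4100 + 0.6600i → escape time 3
(row=2, col=1): c = -1.0920 + 0.6600i → escape time 4
(row=2, col=2): c = -0.7740 + 0.6600i → escape time 5
(row=2, col=3): c = -0.4560 + 0.6600i → escape time 6
(row=2, col=4): c = -0.1380 + 0.6600i → escape time 6
(row=2, col=5): c = 0.1800 + 0.6600i → escape time 6
(row=3, col=0): c = -1.4100 + 0.3400i → escape time 5
(row=3, col=1): c = -1.0920 + 0.3400i → escape time 6
(row=3, col=2): c = -0.7740 + 0.3400i → escape time 6
(row=3, col=3): c = -0.4560 + 0.3400i → escape time 6
(row=3, col=4): c = -0.1380 + 0.3400i → escape time 6
(row=3, col=5): c = 0.1800 + 0.3400i → escape time 6

Answer: 223322
333464
345666
566666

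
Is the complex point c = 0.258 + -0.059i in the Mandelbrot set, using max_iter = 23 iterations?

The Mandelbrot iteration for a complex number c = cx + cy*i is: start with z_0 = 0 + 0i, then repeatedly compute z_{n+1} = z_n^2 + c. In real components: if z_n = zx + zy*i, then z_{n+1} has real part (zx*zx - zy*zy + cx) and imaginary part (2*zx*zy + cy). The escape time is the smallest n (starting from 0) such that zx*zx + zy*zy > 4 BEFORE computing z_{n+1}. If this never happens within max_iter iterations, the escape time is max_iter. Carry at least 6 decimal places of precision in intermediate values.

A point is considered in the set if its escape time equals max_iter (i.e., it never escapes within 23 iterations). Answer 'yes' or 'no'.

z_0 = 0 + 0i, c = 0.2580 + -0.0590i
Iter 1: z = 0.2580 + -0.0590i, |z|^2 = 0.0700
Iter 2: z = 0.3211 + -0.0894i, |z|^2 = 0.1111
Iter 3: z = 0.3531 + -0.1164i, |z|^2 = 0.1382
Iter 4: z = 0.3691 + -0.1412i, |z|^2 = 0.1562
Iter 5: z = 0.3743 + -0.1633i, |z|^2 = 0.1668
Iter 6: z = 0.3714 + -0.1812i, |z|^2 = 0.1708
Iter 7: z = 0.3631 + -0.1936i, |z|^2 = 0.1694
Iter 8: z = 0.3524 + -0.1996i, |z|^2 = 0.1640
Iter 9: z = 0.3423 + -0.1997i, |z|^2 = 0.1571
Iter 10: z = 0.3353 + -0.1957i, |z|^2 = 0.1507
Iter 11: z = 0.3321 + -0.1902i, |z|^2 = 0.1465
Iter 12: z = 0.3321 + -0.1854i, |z|^2 = 0.1447
Iter 13: z = 0.3339 + -0.1821i, |z|^2 = 0.1447
Iter 14: z = 0.3363 + -0.1806i, |z|^2 = 0.1458
Iter 15: z = 0.3385 + -0.1805i, |z|^2 = 0.1472
Iter 16: z = 0.3400 + -0.1812i, |z|^2 = 0.1484
Iter 17: z = 0.3408 + -0.1822i, |z|^2 = 0.1493
Iter 18: z = 0.3409 + -0.1832i, |z|^2 = 0.1498
Iter 19: z = 0.3407 + -0.1839i, |z|^2 = 0.1499
Iter 20: z = 0.3402 + -0.1843i, |z|^2 = 0.1497
Iter 21: z = 0.3398 + -0.1844i, |z|^2 = 0.1495
Iter 22: z = 0.3395 + -0.1843i, |z|^2 = 0.1492
Did not escape in 23 iterations → in set

Answer: yes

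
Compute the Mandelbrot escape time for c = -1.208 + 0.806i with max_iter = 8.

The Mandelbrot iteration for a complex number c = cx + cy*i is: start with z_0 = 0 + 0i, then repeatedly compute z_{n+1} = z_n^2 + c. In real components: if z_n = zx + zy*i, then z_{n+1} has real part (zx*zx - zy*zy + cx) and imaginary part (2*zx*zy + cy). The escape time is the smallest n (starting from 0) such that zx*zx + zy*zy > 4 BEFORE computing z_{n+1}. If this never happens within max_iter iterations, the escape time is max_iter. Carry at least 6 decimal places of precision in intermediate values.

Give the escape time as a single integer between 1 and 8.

Answer: 3

Derivation:
z_0 = 0 + 0i, c = -1.2080 + 0.8060i
Iter 1: z = -1.2080 + 0.8060i, |z|^2 = 2.1089
Iter 2: z = -0.3984 + -1.1413i, |z|^2 = 1.4613
Iter 3: z = -2.3519 + 1.7153i, |z|^2 = 8.4736
Escaped at iteration 3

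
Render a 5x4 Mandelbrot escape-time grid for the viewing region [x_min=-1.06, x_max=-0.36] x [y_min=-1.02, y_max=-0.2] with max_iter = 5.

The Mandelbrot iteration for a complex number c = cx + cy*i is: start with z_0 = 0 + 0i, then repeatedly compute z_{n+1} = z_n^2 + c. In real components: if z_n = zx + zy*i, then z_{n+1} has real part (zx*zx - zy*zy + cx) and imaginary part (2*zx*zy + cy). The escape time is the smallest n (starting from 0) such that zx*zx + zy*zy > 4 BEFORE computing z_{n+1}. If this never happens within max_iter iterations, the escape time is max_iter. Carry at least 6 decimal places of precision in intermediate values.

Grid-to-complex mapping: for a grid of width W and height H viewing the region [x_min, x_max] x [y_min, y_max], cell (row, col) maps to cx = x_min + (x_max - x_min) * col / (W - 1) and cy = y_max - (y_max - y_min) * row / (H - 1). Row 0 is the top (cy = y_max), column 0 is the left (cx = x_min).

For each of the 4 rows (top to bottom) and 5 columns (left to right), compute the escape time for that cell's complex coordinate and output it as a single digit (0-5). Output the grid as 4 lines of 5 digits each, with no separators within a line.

Answer: 55555
55555
34455
33345

Derivation:
(row=0, col=0): c = -1.0600 + -0.2000i → escape time 5
(row=0, col=1): c = -0.8850 + -0.2000i → escape time 5
(row=0, col=2): c = -0.7100 + -0.2000i → escape time 5
(row=0, col=3): c = -0.5350 + -0.2000i → escape time 5
(row=0, col=4): c = -0.3600 + -0.2000i → escape time 5
(row=1, col=0): c = -1.0600 + -0.4733i → escape time 5
(row=1, col=1): c = -0.8850 + -0.4733i → escape time 5
(row=1, col=2): c = -0.7100 + -0.4733i → escape time 5
(row=1, col=3): c = -0.5350 + -0.4733i → escape time 5
(row=1, col=4): c = -0.3600 + -0.4733i → escape time 5
(row=2, col=0): c = -1.0600 + -0.7467i → escape time 3
(row=2, col=1): c = -0.8850 + -0.7467i → escape time 4
(row=2, col=2): c = -0.7100 + -0.7467i → escape time 4
(row=2, col=3): c = -0.5350 + -0.7467i → escape time 5
(row=2, col=4): c = -0.3600 + -0.7467i → escape time 5
(row=3, col=0): c = -1.0600 + -1.0200i → escape time 3
(row=3, col=1): c = -0.8850 + -1.0200i → escape time 3
(row=3, col=2): c = -0.7100 + -1.0200i → escape time 3
(row=3, col=3): c = -0.5350 + -1.0200i → escape time 4
(row=3, col=4): c = -0.3600 + -1.0200i → escape time 5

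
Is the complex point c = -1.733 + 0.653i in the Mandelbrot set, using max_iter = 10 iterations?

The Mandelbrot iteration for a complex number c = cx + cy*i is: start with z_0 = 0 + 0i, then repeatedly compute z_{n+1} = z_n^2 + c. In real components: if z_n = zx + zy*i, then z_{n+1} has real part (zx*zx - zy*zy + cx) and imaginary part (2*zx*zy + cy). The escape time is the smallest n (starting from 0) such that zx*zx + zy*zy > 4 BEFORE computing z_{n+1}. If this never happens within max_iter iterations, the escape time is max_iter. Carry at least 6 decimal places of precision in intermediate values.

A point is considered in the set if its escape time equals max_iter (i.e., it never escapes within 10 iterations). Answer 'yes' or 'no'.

Answer: no

Derivation:
z_0 = 0 + 0i, c = -1.7330 + 0.6530i
Iter 1: z = -1.7330 + 0.6530i, |z|^2 = 3.4297
Iter 2: z = 0.8439 + -1.6103i, |z|^2 = 3.3052
Iter 3: z = -3.6139 + -2.0648i, |z|^2 = 17.3238
Escaped at iteration 3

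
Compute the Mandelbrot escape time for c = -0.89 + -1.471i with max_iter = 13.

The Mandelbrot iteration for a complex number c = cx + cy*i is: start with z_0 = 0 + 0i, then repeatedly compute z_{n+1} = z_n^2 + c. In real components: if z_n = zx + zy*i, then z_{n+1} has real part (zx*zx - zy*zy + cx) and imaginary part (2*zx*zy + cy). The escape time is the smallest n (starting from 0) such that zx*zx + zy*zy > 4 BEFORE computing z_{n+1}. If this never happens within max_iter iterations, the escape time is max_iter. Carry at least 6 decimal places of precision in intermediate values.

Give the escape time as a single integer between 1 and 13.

z_0 = 0 + 0i, c = -0.8900 + -1.4710i
Iter 1: z = -0.8900 + -1.4710i, |z|^2 = 2.9559
Iter 2: z = -2.2617 + 1.1474i, |z|^2 = 6.4320
Escaped at iteration 2

Answer: 2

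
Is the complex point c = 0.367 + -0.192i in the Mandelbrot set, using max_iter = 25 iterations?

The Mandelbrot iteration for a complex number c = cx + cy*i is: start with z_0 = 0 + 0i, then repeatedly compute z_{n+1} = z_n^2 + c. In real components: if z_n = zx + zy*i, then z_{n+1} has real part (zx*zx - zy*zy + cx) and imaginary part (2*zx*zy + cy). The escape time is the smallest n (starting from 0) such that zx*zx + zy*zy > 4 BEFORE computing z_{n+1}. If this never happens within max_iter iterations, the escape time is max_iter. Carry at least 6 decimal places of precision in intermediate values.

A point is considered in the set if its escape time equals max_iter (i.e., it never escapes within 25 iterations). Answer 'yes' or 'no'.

z_0 = 0 + 0i, c = 0.3670 + -0.1920i
Iter 1: z = 0.3670 + -0.1920i, |z|^2 = 0.1716
Iter 2: z = 0.4648 + -0.3329i, |z|^2 = 0.3269
Iter 3: z = 0.4722 + -0.5015i, |z|^2 = 0.4745
Iter 4: z = 0.3385 + -0.6656i, |z|^2 = 0.5577
Iter 5: z = 0.0385 + -0.6426i, |z|^2 = 0.4144
Iter 6: z = -0.0445 + -0.2415i, |z|^2 = 0.0603
Iter 7: z = 0.3107 + -0.1705i, |z|^2 = 0.1256
Iter 8: z = 0.4344 + -0.2980i, |z|^2 = 0.2775
Iter 9: z = 0.4670 + -0.4509i, |z|^2 = 0.4214
Iter 10: z = 0.3818 + -0.6131i, |z|^2 = 0.5216
Iter 11: z = 0.1369 + -0.6601i, |z|^2 = 0.4545
Iter 12: z = -0.0500 + -0.3727i, |z|^2 = 0.1414
Iter 13: z = 0.2306 + -0.1547i, |z|^2 = 0.0771
Iter 14: z = 0.3962 + -0.2634i, |z|^2 = 0.2264
Iter 15: z = 0.4546 + -0.4007i, |z|^2 = 0.3673
Iter 16: z = 0.4131 + -0.5564i, |z|^2 = 0.4802
Iter 17: z = 0.2281 + -0.6517i, |z|^2 = 0.4768
Iter 18: z = -0.0057 + -0.4894i, |z|^2 = 0.2395
Iter 19: z = 0.1276 + -0.1864i, |z|^2 = 0.0510
Iter 20: z = 0.3485 + -0.2396i, |z|^2 = 0.1788
Iter 21: z = 0.4311 + -0.3590i, |z|^2 = 0.3147
Iter 22: z = 0.4240 + -0.5015i, |z|^2 = 0.4312
Iter 23: z = 0.2952 + -0.6172i, |z|^2 = 0.4681
Iter 24: z = 0.0732 + -0.5565i, |z|^2 = 0.3150
Did not escape in 25 iterations → in set

Answer: yes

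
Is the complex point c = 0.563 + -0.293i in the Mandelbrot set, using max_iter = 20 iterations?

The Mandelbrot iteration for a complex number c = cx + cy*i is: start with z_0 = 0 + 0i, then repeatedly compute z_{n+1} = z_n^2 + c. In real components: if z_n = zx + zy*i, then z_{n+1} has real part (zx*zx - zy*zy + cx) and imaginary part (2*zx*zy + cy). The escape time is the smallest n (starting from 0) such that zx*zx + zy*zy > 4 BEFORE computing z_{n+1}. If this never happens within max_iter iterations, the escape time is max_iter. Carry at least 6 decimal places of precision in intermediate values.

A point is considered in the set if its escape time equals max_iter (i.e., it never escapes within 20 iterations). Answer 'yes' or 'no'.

z_0 = 0 + 0i, c = 0.5630 + -0.2930i
Iter 1: z = 0.5630 + -0.2930i, |z|^2 = 0.4028
Iter 2: z = 0.7941 + -0.6229i, |z|^2 = 1.0187
Iter 3: z = 0.8056 + -1.2823i, |z|^2 = 2.2934
Iter 4: z = -0.4324 + -2.3591i, |z|^2 = 5.7524
Escaped at iteration 4

Answer: no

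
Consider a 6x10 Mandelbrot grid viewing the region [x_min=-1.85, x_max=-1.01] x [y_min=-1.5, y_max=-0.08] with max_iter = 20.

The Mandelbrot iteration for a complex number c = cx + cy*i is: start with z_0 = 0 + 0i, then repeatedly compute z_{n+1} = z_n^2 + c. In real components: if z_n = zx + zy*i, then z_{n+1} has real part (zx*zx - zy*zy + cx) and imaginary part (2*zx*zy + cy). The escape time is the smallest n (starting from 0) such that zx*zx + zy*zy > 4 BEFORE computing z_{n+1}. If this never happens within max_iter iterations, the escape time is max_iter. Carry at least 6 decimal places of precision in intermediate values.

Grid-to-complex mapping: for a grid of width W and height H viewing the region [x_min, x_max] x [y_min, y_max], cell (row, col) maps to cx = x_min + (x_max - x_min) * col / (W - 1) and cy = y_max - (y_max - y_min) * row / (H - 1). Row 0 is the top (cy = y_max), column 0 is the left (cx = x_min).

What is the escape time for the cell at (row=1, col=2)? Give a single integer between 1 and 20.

Answer: 5

Derivation:
z_0 = 0 + 0i, c = -1.5140 + -0.2378i
Iter 1: z = -1.5140 + -0.2378i, |z|^2 = 2.3487
Iter 2: z = 0.7217 + 0.4822i, |z|^2 = 0.7533
Iter 3: z = -1.2257 + 0.4582i, |z|^2 = 1.7124
Iter 4: z = -0.2215 + -1.3611i, |z|^2 = 1.9016
Iter 5: z = -3.3174 + 0.3652i, |z|^2 = 11.1387
Escaped at iteration 5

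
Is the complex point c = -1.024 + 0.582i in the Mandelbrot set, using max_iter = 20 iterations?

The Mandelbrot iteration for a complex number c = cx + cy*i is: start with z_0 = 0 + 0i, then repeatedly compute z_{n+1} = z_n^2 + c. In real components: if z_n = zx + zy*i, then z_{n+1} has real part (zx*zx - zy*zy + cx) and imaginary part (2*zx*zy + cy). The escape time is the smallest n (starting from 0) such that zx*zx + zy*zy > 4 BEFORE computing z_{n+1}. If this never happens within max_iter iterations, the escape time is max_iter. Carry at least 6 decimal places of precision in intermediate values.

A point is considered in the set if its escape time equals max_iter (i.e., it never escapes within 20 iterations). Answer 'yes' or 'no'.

Answer: no

Derivation:
z_0 = 0 + 0i, c = -1.0240 + 0.5820i
Iter 1: z = -1.0240 + 0.5820i, |z|^2 = 1.3873
Iter 2: z = -0.3141 + -0.6099i, |z|^2 = 0.4707
Iter 3: z = -1.2973 + 0.9652i, |z|^2 = 2.6147
Iter 4: z = -0.2726 + -1.9224i, |z|^2 = 3.7700
Iter 5: z = -4.6454 + 1.6300i, |z|^2 = 24.2369
Escaped at iteration 5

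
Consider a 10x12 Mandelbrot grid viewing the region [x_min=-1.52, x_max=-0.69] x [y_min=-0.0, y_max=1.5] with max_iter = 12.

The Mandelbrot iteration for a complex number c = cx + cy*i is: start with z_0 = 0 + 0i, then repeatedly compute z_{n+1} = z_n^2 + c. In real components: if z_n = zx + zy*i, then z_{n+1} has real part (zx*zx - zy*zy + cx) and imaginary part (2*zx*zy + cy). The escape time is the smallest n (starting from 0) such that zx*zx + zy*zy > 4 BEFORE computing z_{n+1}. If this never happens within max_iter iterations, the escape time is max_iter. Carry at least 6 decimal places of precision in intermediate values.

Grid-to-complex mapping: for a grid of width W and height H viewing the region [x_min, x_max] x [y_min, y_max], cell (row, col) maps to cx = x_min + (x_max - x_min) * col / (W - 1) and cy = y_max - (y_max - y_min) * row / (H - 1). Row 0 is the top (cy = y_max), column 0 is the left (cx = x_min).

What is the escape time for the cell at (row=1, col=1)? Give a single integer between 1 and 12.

z_0 = 0 + 0i, c = -1.4278 + 1.3636i
Iter 1: z = -1.4278 + 1.3636i, |z|^2 = 3.8981
Iter 2: z = -1.2487 + -2.5303i, |z|^2 = 7.9618
Escaped at iteration 2

Answer: 2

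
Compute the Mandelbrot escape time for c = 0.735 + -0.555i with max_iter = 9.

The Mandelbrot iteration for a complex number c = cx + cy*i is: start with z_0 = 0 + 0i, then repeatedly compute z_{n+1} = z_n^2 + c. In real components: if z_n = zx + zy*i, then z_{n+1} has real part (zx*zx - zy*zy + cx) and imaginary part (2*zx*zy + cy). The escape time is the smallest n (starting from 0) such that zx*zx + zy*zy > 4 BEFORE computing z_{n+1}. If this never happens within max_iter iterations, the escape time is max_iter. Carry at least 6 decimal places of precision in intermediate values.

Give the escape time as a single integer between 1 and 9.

z_0 = 0 + 0i, c = 0.7350 + -0.5550i
Iter 1: z = 0.7350 + -0.5550i, |z|^2 = 0.8482
Iter 2: z = 0.9672 + -1.3709i, |z|^2 = 2.8147
Iter 3: z = -0.2088 + -3.2068i, |z|^2 = 10.3270
Escaped at iteration 3

Answer: 3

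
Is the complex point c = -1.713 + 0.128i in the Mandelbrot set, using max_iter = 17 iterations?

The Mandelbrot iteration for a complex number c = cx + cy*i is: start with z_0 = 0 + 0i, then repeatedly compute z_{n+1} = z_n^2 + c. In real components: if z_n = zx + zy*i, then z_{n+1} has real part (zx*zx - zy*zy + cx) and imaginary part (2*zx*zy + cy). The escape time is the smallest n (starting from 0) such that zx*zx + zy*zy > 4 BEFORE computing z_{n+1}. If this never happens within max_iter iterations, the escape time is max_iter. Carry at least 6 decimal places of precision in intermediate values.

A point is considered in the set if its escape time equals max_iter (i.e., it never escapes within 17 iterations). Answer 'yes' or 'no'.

z_0 = 0 + 0i, c = -1.7130 + 0.1280i
Iter 1: z = -1.7130 + 0.1280i, |z|^2 = 2.9508
Iter 2: z = 1.2050 + -0.3105i, |z|^2 = 1.5484
Iter 3: z = -0.3574 + -0.6204i, |z|^2 = 0.5126
Iter 4: z = -1.9701 + 0.5715i, |z|^2 = 4.2078
Escaped at iteration 4

Answer: no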